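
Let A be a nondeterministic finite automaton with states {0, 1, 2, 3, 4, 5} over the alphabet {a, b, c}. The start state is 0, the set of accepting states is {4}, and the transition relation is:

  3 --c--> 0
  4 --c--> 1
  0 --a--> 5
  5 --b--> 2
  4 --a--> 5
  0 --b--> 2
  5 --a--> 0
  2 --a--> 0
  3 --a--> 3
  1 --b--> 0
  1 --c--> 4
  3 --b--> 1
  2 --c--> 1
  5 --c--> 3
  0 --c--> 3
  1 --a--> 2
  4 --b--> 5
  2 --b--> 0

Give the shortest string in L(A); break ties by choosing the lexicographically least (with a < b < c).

A breadth-first search from 0 reaches an accepting state first via the path 0 → 2 → 1 → 4 on input bcc.
No string of length < 3 is accepted (BFS exhausts all shorter strings without reaching an accepting state), and bcc is the lexicographically least accepting string of length 3.

bcc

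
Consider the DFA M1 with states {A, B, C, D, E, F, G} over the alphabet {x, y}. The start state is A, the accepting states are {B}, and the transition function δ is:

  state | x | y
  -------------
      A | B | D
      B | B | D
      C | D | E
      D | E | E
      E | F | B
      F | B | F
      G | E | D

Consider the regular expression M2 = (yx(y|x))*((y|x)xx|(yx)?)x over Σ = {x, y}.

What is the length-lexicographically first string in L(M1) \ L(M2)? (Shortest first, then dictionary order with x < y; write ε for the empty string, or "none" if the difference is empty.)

xx

The string xx is accepted by M1 but not by M2.
No shorter string lies in the difference, and xx is the lexicographically first length-2 string in L(M1) \ L(M2).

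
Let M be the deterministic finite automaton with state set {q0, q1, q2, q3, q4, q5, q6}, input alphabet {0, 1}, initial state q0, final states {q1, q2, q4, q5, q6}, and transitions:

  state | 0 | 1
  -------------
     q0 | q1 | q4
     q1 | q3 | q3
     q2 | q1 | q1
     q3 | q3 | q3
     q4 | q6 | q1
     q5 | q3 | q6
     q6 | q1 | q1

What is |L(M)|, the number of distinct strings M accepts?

6

The useful subgraph on states {q0, q1, q4, q6} is acyclic, so L(M) is finite; the longest accepting path visits 4 useful states, giving maximum string length 3.
Counting accepting paths from q0 by length: 2 of length 1, 2 of length 2, 2 of length 3. Total 6.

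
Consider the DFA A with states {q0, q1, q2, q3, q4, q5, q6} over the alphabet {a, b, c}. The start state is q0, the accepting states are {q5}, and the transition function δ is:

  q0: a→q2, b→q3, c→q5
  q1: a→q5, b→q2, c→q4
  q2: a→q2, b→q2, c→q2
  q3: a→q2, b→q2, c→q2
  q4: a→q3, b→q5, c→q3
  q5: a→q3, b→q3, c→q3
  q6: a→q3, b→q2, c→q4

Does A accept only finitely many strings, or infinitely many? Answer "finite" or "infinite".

finite

The useful states (reachable from q0 and able to reach an accepting state) are {q0, q5}.
Restricted to these states the transition graph has no cycle, so every accepting path has bounded length and L is finite.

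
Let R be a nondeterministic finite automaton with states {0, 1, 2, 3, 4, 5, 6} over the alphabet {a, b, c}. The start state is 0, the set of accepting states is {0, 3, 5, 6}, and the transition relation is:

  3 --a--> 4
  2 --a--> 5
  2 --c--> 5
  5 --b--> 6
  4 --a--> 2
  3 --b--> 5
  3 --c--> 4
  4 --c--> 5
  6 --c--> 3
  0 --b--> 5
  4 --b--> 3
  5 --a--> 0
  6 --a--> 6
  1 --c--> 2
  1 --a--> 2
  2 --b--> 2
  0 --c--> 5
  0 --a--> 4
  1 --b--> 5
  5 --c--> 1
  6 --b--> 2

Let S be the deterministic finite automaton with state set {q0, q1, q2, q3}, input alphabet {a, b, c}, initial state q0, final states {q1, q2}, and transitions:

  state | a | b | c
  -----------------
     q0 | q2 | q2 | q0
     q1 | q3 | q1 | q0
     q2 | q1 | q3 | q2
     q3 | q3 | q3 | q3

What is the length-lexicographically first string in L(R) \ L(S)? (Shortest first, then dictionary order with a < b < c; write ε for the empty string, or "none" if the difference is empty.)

The empty string ε is accepted by R but not by S.
Since ε is the unique shortest string, it is the required witness.

ε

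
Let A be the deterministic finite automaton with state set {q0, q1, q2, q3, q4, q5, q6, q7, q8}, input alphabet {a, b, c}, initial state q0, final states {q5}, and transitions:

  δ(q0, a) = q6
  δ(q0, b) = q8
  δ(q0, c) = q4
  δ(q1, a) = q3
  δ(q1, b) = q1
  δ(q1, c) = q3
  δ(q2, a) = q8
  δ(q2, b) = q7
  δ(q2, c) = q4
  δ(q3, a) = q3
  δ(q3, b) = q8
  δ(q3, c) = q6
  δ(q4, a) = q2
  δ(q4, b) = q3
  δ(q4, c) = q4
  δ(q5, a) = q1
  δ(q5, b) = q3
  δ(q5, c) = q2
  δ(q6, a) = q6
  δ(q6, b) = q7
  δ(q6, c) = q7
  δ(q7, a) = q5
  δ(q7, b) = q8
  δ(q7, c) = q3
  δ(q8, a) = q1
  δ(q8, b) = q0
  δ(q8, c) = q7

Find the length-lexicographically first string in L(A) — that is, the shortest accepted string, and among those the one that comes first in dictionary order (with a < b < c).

A breadth-first search from q0 reaches an accepting state first via the path q0 → q6 → q7 → q5 on input aba.
No string of length < 3 is accepted (BFS exhausts all shorter strings without reaching an accepting state), and aba is the lexicographically least accepting string of length 3.

aba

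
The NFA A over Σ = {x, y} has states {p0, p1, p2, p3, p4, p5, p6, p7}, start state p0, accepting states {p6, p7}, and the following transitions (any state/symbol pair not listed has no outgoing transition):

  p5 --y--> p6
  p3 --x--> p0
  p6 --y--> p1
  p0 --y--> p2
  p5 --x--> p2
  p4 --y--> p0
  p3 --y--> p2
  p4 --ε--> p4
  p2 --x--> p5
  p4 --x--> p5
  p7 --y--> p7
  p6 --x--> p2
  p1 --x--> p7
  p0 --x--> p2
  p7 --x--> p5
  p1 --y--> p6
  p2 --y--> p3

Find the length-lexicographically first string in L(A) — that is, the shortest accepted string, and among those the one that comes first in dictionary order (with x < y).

xxy

A breadth-first search from p0 reaches an accepting state first via the path p0 → p2 → p5 → p6 on input xxy.
No string of length < 3 is accepted (BFS exhausts all shorter strings without reaching an accepting state), and xxy is the lexicographically least accepting string of length 3.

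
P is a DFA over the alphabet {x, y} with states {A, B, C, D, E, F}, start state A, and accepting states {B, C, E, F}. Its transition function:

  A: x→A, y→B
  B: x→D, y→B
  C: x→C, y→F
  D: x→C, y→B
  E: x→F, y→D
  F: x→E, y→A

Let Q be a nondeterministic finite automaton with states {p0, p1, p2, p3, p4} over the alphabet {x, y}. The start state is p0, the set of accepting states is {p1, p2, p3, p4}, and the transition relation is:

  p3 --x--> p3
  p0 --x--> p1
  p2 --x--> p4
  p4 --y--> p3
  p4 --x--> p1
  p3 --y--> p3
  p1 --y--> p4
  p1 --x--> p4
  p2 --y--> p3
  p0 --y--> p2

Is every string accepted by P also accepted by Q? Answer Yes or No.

Exploring the product automaton P × Q from the start pair (A, p0), following both machines on each input symbol, reaches 17 state pairs: (A, p0), (A, p1), (B, p2), (A, p4), (B, p4), (D, p4), (B, p3), (D, p1), (C, p1), (D, p3), (C, p4), (F, p4), (C, p3), (F, p3), (E, p1), (A, p3), (E, p3).
P accepts in {B, C, E, F} and Q accepts in {p1, p2, p3, p4}. The reachable pairs whose P-component is accepting are (B, p2), (B, p4), (B, p3), (C, p1), (C, p4), (F, p4), (C, p3), (F, p3), (E, p1), (E, p3); in each of them the Q-component is accepting too, so the product for L(P) \ L(Q) (P-component accepting, Q-component rejecting) has no reachable accepting pair and the difference is empty.
Hence every string in L(P) is also in L(Q).

Yes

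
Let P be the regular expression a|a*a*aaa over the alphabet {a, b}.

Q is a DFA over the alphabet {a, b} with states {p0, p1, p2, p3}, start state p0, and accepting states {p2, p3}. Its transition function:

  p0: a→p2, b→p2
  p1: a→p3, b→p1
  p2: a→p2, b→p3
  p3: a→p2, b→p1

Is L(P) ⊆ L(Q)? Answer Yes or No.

Converting the expression P to a DFA (subset construction, then merging equivalent states) gives the minimal DFA with states {r0, r1, r2, r3, r4}, start state r0, accepting states {r1, r4} and transitions r0: a→r1, b→r2; r1: a→r3, b→r2; r2: a→r2, b→r2; r3: a→r4, b→r2; r4: a→r4, b→r2.
Exploring the product automaton P × Q from the start pair (r0, p0), following both machines on each input symbol, reaches 7 state pairs: (r0, p0), (r1, p2), (r2, p2), (r3, p2), (r2, p3), (r4, p2), (r2, p1).
P accepts in {r1, r4} and Q accepts in {p2, p3}. The reachable pairs whose P-component is accepting are (r1, p2), (r4, p2); in each of them the Q-component is accepting too, so the product for L(P) \ L(Q) (P-component accepting, Q-component rejecting) has no reachable accepting pair and the difference is empty.
Hence every string in L(P) is also in L(Q).

Yes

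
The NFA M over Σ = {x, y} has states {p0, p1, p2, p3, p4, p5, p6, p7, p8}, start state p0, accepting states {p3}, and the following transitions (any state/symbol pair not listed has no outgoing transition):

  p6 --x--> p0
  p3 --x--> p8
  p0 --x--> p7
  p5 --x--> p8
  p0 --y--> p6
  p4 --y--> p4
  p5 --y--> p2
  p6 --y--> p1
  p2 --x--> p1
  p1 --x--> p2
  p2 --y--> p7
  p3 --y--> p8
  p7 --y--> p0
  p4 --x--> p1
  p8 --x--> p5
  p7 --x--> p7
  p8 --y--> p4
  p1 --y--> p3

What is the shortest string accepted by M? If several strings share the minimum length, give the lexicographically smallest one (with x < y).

yyy

A breadth-first search from p0 reaches an accepting state first via the path p0 → p6 → p1 → p3 on input yyy.
No string of length < 3 is accepted (BFS exhausts all shorter strings without reaching an accepting state), and yyy is the lexicographically least accepting string of length 3.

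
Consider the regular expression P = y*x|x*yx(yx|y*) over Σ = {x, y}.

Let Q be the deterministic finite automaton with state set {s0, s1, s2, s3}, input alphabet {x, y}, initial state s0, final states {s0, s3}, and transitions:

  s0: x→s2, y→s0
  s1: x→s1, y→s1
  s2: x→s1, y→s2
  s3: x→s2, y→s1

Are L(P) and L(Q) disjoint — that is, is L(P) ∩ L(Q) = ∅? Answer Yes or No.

Converting the expression P to a DFA (subset construction, then merging equivalent states) gives the minimal DFA with states {p0, p1, p2, p3, p4, p5, p6, p7, p8, p9, p10}, start state p0, accepting states {p1, p5, p8, p9, p10} and transitions p0: x→p1, y→p2; p1: x→p3, y→p4; p2: x→p5, y→p6; p3: x→p3, y→p4; p4: x→p5, y→p7; p5: x→p7, y→p8; p6: x→p9, y→p6; p7: x→p7, y→p7; p8: x→p9, y→p10; p9: x→p7, y→p7; p10: x→p7, y→p10.
Exploring the product automaton P × Q from the start pair (p0, s0), following both machines on each input symbol, reaches 17 state pairs: (p0, s0), (p1, s2), (p2, s0), (p3, s1), (p4, s2), (p5, s2), (p6, s0), (p4, s1), (p5, s1), (p7, s2), (p7, s1), (p8, s2), (p9, s2), (p8, s1), (p9, s1), (p10, s2), (p10, s1).
P accepts in {p1, p5, p8, p9, p10} and Q accepts in {s0, s3}; no reachable pair has both components accepting, so no string drives both machines to acceptance simultaneously and L(P) ∩ L(Q) = ∅.
So no string is accepted by both, and the intersection is empty.

Yes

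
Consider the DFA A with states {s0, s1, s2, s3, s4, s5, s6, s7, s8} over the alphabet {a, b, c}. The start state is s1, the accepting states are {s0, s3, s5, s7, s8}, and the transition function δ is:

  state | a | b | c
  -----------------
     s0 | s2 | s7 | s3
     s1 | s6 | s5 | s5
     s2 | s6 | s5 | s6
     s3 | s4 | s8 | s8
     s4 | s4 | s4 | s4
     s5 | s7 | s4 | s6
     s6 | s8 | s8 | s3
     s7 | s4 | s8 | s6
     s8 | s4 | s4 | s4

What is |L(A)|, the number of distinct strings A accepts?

The useful subgraph on states {s1, s3, s5, s6, s7, s8} is acyclic, so L(A) is finite; the longest accepting path visits 6 useful states, giving maximum string length 5.
Counting accepting paths from s1 by length: 2 of length 1, 5 of length 2, 10 of length 3, 10 of length 4, 4 of length 5. Total 31.

31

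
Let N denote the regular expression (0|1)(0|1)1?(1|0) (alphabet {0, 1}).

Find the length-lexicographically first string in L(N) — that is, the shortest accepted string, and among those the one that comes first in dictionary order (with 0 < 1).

000

By inspection of the expression, no string of length less than 3 matches, and 000 is the lexicographically first match of length 3.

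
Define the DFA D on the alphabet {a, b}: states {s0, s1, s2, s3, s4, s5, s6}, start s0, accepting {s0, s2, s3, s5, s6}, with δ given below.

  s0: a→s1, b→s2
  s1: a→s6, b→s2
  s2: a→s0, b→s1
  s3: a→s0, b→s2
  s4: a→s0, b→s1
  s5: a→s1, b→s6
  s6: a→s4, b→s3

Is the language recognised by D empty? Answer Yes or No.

The empty string ε is accepted: the run s0 ends in the accepting state s0.
Since at least one string is accepted, L(D) is not empty.

No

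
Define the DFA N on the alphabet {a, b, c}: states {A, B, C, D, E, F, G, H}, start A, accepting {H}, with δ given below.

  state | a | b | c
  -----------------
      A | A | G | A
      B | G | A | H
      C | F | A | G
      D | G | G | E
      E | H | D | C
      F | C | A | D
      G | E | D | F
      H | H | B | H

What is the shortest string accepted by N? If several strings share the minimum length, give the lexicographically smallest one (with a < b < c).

baa

A breadth-first search from A reaches an accepting state first via the path A → G → E → H on input baa.
No string of length < 3 is accepted (BFS exhausts all shorter strings without reaching an accepting state), and baa is the lexicographically least accepting string of length 3.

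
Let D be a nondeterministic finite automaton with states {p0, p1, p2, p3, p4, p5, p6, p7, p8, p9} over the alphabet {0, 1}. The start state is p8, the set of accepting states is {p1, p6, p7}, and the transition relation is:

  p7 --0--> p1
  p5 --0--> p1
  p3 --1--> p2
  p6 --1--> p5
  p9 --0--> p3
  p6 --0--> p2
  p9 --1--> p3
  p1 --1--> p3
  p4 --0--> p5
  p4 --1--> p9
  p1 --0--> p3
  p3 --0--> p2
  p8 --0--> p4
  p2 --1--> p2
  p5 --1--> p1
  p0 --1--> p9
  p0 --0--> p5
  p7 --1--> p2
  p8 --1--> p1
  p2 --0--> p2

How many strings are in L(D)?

3

The useful subgraph on states {p1, p4, p5, p8} is acyclic, so L(D) is finite; the longest accepting path visits 4 useful states, giving maximum string length 3.
Counting accepting paths from p8 by length: 1 of length 1, 2 of length 3. Total 3.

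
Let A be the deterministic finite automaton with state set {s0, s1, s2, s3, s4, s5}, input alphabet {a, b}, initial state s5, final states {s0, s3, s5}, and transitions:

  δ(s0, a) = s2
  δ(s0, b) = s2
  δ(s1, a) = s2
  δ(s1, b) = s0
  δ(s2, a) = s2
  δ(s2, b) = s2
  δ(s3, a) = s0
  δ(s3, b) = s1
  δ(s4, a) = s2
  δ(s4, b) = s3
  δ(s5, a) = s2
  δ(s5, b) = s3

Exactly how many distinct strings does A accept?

4

The useful subgraph on states {s0, s1, s3, s5} is acyclic, so L(A) is finite; the longest accepting path visits 4 useful states, giving maximum string length 3.
Counting accepting paths from s5 by length: 1 of length 0, 1 of length 1, 1 of length 2, 1 of length 3. Total 4.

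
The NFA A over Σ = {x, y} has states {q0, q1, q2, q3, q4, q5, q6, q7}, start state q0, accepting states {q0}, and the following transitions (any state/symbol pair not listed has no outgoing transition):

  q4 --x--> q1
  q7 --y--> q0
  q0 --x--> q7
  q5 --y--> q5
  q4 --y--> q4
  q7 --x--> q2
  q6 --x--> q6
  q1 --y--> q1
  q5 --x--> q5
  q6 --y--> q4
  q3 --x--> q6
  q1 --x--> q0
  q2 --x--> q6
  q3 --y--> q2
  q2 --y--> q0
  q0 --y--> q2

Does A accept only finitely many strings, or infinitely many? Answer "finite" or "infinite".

State q0 is reachable from the start and can reach an accepting state, and it lies on the cycle q0 → q2 → q0.
Traversing that cycle any number of times yields accepted strings of unbounded length, so the language is infinite.

infinite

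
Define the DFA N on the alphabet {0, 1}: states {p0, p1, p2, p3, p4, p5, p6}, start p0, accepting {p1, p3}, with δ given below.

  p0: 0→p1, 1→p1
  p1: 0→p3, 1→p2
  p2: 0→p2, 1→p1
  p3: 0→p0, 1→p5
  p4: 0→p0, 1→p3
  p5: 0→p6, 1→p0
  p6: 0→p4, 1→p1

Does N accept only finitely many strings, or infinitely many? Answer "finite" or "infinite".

State p1 is reachable from the start and can reach an accepting state, and it lies on the cycle p1 → p2 → p1.
Traversing that cycle any number of times yields accepted strings of unbounded length, so the language is infinite.

infinite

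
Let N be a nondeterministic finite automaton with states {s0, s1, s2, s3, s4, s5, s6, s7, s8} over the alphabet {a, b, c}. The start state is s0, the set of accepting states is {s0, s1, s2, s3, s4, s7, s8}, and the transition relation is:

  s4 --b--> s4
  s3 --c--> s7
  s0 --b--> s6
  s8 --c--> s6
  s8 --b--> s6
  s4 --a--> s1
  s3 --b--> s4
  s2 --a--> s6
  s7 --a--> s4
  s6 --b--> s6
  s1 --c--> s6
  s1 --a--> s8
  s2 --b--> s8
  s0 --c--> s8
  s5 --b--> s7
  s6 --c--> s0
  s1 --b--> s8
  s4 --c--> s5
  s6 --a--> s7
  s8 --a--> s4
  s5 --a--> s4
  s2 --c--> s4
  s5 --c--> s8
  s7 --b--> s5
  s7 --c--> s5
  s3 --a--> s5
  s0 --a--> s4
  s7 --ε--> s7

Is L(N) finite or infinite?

infinite

State s8 is reachable from the start and can reach an accepting state, and it lies on the cycle s8 → s4 → s1 → s8.
Traversing that cycle any number of times yields accepted strings of unbounded length, so the language is infinite.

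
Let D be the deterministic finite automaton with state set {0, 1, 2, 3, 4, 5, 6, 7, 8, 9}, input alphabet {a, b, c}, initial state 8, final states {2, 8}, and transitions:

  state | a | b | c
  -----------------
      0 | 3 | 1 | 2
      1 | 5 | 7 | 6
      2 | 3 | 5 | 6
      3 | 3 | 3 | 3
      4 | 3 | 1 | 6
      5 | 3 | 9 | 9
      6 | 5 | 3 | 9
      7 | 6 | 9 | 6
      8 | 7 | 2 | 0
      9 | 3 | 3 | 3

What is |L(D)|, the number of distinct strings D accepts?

The useful subgraph on states {0, 2, 8} is acyclic, so L(D) is finite; the longest accepting path visits 3 useful states, giving maximum string length 2.
Counting accepting paths from 8 by length: 1 of length 0, 1 of length 1, 1 of length 2. Total 3.

3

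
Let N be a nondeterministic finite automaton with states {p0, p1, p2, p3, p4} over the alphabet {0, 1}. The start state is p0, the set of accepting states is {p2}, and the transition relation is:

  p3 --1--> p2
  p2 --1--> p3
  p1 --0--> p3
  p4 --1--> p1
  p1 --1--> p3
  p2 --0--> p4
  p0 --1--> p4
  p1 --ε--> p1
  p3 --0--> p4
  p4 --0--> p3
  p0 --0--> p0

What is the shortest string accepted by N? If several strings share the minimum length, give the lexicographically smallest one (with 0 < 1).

101

A breadth-first search from p0 reaches an accepting state first via the path p0 → p4 → p3 → p2 on input 101.
No string of length < 3 is accepted (BFS exhausts all shorter strings without reaching an accepting state), and 101 is the lexicographically least accepting string of length 3.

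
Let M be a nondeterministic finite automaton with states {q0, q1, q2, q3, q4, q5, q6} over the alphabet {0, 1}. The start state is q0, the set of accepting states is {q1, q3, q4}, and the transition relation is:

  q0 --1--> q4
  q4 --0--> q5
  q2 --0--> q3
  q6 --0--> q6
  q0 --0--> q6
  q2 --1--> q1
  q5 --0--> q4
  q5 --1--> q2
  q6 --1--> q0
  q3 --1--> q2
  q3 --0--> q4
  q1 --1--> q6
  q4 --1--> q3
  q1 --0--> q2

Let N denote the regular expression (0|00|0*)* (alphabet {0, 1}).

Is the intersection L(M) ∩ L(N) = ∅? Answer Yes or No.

Yes

Converting the expression N to a DFA (subset construction, then merging equivalent states) gives the minimal DFA with states {n0, n1}, start state n0, accepting states {n0} and transitions n0: 0→n0, 1→n1; n1: 0→n1, 1→n1.
Exploring the product automaton M × N from the start pair (q0, n0), following both machines on each input symbol, reaches 9 state pairs: (q0, n0), (q6, n0), (q4, n1), (q0, n1), (q5, n1), (q3, n1), (q6, n1), (q2, n1), (q1, n1).
M accepts in {q1, q3, q4} and N accepts in {n0}; no reachable pair has both components accepting, so no string drives both machines to acceptance simultaneously and L(M) ∩ L(N) = ∅.
So no string is accepted by both, and the intersection is empty.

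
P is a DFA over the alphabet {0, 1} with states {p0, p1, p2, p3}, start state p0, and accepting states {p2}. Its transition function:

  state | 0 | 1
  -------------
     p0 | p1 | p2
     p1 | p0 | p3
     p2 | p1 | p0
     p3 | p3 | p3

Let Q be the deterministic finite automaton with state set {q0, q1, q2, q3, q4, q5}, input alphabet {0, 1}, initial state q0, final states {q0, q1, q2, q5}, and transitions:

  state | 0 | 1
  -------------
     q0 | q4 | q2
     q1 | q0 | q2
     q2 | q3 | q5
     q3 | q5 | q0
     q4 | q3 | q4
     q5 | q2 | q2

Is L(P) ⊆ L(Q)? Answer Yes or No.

Yes

Exploring the product automaton P × Q from the start pair (p0, q0), following both machines on each input symbol, reaches 16 state pairs: (p0, q0), (p1, q4), (p2, q2), (p0, q3), (p3, q4), (p1, q3), (p0, q5), (p1, q5), (p2, q0), (p3, q3), (p3, q0), (p1, q2), (p0, q2), (p3, q2), (p3, q5), (p2, q5).
P accepts in {p2} and Q accepts in {q0, q1, q2, q5}. The reachable pairs whose P-component is accepting are (p2, q2), (p2, q0), (p2, q5); in each of them the Q-component is accepting too, so the product for L(P) \ L(Q) (P-component accepting, Q-component rejecting) has no reachable accepting pair and the difference is empty.
Hence every string in L(P) is also in L(Q).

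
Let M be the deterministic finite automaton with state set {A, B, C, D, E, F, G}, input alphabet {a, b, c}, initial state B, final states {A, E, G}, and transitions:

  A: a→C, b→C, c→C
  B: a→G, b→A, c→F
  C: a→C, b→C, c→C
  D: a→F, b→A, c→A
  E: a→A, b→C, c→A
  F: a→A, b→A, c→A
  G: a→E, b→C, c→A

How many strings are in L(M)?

The useful subgraph on states {A, B, E, F, G} is acyclic, so L(M) is finite; the longest accepting path visits 4 useful states, giving maximum string length 3.
Counting accepting paths from B by length: 2 of length 1, 5 of length 2, 2 of length 3. Total 9.

9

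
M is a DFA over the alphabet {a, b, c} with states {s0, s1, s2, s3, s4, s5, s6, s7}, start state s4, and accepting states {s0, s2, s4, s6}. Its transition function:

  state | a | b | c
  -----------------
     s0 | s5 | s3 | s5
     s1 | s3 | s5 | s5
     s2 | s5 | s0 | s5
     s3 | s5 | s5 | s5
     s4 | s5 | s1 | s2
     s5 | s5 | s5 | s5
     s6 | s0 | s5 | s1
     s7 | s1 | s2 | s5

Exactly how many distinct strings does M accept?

3

The useful subgraph on states {s0, s2, s4} is acyclic, so L(M) is finite; the longest accepting path visits 3 useful states, giving maximum string length 2.
Counting accepting paths from s4 by length: 1 of length 0, 1 of length 1, 1 of length 2. Total 3.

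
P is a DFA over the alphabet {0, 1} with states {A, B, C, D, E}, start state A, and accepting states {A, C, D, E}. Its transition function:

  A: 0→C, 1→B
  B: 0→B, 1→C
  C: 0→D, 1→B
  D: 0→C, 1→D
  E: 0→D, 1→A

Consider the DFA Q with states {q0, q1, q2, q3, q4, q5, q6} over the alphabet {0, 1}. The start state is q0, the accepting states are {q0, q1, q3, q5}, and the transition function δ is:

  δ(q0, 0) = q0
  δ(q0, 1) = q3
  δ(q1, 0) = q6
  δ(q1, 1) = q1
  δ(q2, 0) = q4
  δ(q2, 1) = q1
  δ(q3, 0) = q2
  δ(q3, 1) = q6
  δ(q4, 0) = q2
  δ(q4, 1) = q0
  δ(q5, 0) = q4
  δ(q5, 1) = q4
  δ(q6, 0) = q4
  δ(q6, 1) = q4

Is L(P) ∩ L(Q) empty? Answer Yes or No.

The empty string ε is accepted by both P and Q.
Hence L(P) ∩ L(Q) ≠ ∅.

No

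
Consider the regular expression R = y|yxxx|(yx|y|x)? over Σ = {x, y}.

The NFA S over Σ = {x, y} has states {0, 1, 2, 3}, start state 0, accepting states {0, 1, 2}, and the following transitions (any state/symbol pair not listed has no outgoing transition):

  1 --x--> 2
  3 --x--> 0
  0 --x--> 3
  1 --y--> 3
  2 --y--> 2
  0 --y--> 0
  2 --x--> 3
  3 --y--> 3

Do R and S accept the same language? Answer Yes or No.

The string x is accepted by R but rejected by S.
So L(R) ≠ L(S).

No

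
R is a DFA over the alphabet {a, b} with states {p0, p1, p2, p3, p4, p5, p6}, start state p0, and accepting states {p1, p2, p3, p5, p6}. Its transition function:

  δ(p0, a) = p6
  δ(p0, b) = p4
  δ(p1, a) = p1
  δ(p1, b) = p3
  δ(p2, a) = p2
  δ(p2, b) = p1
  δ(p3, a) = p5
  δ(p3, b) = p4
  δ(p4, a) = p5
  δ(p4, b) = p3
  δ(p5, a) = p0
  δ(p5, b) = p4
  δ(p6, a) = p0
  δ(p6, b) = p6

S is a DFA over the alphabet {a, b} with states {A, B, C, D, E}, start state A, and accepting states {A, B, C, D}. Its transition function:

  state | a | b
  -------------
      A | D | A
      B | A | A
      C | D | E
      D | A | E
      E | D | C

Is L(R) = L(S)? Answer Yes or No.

No

The string ab is accepted by R but rejected by S.
So L(R) ≠ L(S).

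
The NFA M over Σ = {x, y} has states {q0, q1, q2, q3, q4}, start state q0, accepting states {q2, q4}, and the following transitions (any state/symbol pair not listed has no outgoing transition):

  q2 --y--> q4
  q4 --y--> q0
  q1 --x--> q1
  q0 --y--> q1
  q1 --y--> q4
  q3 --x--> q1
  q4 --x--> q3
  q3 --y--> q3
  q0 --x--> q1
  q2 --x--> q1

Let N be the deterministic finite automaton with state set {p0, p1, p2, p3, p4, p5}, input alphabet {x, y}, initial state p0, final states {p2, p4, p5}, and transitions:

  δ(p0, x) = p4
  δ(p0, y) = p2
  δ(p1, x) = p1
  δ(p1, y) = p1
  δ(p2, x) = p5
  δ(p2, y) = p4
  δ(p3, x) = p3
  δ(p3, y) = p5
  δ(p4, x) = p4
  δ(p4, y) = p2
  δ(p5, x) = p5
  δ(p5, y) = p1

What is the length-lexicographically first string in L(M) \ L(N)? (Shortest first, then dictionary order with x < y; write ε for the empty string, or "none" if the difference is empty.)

The string yxy is accepted by M but not by N.
No shorter string lies in the difference, and yxy is the lexicographically first length-3 string in L(M) \ L(N).

yxy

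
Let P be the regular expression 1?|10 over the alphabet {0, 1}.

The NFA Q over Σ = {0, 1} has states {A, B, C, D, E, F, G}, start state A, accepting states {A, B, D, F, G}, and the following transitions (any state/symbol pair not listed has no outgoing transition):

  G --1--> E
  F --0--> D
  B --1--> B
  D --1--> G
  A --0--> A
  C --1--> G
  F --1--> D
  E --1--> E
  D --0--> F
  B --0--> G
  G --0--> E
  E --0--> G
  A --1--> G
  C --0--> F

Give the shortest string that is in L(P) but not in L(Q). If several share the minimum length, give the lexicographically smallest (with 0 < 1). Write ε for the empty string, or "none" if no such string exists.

10

The string 10 is accepted by P but not by Q.
No shorter string lies in the difference, and 10 is the lexicographically first length-2 string in L(P) \ L(Q).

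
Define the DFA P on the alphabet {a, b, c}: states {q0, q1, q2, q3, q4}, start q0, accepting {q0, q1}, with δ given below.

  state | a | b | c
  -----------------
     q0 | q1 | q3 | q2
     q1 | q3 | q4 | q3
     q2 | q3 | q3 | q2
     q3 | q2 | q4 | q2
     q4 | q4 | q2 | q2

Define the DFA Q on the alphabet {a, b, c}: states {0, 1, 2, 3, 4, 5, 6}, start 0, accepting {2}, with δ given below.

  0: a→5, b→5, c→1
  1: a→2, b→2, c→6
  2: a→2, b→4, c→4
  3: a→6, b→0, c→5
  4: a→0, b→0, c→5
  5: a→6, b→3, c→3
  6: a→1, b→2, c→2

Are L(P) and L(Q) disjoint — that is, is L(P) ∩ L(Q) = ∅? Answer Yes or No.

Yes

Exploring the product automaton P × Q from the start pair (q0, 0), following both machines on each input symbol, reaches 23 state pairs: (q0, 0), (q1, 5), (q3, 5), (q2, 1), (q3, 6), (q4, 3), (q3, 3), (q2, 6), (q2, 3), (q3, 2), (q4, 2), (q2, 2), (q4, 6), (q2, 0), (q2, 5), (q4, 0), (q3, 1), (q3, 0), (q4, 4), (q2, 4), (q3, 4), (q4, 1), (q4, 5).
P accepts in {q0, q1} and Q accepts in {2}; no reachable pair has both components accepting, so no string drives both machines to acceptance simultaneously and L(P) ∩ L(Q) = ∅.
So no string is accepted by both, and the intersection is empty.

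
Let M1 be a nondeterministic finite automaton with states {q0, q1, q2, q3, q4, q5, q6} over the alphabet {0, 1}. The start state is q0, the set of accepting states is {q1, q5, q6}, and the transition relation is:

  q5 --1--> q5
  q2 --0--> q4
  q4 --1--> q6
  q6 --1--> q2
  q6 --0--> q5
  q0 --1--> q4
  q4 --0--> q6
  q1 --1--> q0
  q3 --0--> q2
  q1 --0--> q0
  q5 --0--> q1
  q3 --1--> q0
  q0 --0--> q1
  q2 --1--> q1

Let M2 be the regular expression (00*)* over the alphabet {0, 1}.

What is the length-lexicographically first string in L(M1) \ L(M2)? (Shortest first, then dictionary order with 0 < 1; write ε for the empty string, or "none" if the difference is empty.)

10

The string 10 is accepted by M1 but not by M2.
No shorter string lies in the difference, and 10 is the lexicographically first length-2 string in L(M1) \ L(M2).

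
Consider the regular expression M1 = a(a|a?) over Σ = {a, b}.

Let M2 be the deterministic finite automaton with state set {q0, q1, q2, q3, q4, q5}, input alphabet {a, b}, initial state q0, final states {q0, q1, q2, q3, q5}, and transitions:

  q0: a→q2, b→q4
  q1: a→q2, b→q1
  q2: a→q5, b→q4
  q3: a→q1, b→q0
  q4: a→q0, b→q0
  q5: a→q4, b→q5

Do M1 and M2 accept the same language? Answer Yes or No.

The empty string ε is accepted by M2 but rejected by M1.
So L(M1) ≠ L(M2).

No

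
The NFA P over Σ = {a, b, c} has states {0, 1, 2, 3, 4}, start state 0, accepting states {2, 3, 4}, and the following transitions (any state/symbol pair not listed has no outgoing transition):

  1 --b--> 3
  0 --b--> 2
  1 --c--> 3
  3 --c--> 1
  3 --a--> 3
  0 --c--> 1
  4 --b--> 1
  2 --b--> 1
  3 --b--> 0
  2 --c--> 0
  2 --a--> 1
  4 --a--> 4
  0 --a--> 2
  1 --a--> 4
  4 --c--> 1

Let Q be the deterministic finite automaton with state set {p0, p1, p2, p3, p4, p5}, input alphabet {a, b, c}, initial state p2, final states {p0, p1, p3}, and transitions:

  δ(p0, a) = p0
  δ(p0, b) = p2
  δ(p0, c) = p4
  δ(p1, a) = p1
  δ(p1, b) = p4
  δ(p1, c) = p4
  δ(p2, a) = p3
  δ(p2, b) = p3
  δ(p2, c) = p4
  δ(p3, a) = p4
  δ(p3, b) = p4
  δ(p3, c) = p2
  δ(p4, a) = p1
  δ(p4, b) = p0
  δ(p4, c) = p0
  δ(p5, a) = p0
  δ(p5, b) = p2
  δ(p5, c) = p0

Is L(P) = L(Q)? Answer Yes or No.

Yes

Exploring the product automaton P × Q from the start pair (0, p2), following both machines on each input symbol, reaches 5 state pairs: (0, p2), (2, p3), (1, p4), (4, p1), (3, p0).
P accepts in {2, 3, 4} and Q accepts in {p0, p1, p3}. In every reachable pair the two components are either both accepting — (2, p3), (4, p1), (3, p0) — or both non-accepting, so no string is accepted by exactly one of the machines: L(P) \ L(Q) and L(Q) \ L(P) are both empty.
Hence every string is accepted by P iff it is accepted by Q, and the two languages coincide.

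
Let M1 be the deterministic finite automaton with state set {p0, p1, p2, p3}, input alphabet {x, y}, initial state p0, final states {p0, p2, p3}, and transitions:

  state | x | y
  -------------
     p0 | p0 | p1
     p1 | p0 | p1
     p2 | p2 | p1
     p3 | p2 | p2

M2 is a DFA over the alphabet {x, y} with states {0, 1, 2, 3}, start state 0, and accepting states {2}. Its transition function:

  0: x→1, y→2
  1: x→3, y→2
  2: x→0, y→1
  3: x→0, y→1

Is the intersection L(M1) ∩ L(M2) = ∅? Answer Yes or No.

Exploring the product automaton M1 × M2 from the start pair (p0, 0), following both machines on each input symbol, reaches 5 state pairs: (p0, 0), (p0, 1), (p1, 2), (p0, 3), (p1, 1).
M1 accepts in {p0, p2, p3} and M2 accepts in {2}; no reachable pair has both components accepting, so no string drives both machines to acceptance simultaneously and L(M1) ∩ L(M2) = ∅.
So no string is accepted by both, and the intersection is empty.

Yes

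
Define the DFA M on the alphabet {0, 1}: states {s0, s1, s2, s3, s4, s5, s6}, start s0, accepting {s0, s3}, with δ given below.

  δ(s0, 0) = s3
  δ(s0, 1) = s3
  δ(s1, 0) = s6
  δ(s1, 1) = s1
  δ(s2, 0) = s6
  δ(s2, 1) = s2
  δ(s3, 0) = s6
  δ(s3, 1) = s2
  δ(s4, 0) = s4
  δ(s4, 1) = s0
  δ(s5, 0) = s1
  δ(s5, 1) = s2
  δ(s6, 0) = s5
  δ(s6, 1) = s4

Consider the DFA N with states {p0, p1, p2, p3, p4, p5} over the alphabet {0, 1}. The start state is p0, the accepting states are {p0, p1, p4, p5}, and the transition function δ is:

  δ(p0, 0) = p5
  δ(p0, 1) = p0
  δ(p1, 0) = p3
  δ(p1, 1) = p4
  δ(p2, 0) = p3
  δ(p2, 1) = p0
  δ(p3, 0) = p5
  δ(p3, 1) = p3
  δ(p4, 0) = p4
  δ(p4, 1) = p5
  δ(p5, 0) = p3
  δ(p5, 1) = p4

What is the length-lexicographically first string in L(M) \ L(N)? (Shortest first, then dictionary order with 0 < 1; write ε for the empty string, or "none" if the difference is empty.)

0011

The string 0011 is accepted by M but not by N.
No shorter string lies in the difference, and 0011 is the lexicographically first length-4 string in L(M) \ L(N).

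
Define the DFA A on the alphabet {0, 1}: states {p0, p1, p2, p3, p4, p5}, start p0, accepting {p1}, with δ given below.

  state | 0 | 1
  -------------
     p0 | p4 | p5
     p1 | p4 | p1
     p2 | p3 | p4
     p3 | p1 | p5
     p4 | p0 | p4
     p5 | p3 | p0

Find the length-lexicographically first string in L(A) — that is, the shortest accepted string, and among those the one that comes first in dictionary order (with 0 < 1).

100

A breadth-first search from p0 reaches an accepting state first via the path p0 → p5 → p3 → p1 on input 100.
No string of length < 3 is accepted (BFS exhausts all shorter strings without reaching an accepting state), and 100 is the lexicographically least accepting string of length 3.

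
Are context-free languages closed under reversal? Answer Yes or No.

Reversing the right-hand side of every production of a context-free grammar for L gives a context-free grammar for Lᴿ (induction on derivation length).
So the context-free languages are closed under reversal.

Yes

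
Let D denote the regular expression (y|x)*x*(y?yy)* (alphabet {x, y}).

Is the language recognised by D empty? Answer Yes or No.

No

The empty string ε matches the expression, so it belongs to L(D).
Since L(D) contains at least one string, it is not empty.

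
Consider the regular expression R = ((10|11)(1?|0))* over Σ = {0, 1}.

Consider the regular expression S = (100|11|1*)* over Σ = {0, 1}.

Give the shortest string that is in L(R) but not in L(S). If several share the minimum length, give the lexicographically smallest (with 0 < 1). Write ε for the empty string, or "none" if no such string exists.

The string 10 is accepted by R but not by S.
No shorter string lies in the difference, and 10 is the lexicographically first length-2 string in L(R) \ L(S).

10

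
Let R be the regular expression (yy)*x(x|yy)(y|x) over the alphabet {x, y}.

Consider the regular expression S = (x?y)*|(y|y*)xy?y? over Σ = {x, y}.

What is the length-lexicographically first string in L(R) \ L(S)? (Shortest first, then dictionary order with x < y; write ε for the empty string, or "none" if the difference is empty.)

xxx

The string xxx is accepted by R but not by S.
No shorter string lies in the difference, and xxx is the lexicographically first length-3 string in L(R) \ L(S).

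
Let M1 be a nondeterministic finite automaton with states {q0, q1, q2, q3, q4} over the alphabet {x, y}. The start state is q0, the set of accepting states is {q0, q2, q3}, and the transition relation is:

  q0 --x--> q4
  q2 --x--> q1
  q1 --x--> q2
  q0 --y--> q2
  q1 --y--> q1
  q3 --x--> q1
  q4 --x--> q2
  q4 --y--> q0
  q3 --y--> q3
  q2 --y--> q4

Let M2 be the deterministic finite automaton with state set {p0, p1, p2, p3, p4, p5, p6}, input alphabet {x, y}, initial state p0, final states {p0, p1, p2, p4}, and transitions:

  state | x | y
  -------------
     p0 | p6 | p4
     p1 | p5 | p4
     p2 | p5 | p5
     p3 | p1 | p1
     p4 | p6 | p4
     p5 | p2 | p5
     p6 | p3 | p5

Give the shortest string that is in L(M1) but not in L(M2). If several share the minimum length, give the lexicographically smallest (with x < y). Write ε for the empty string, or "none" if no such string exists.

xx

The string xx is accepted by M1 but not by M2.
No shorter string lies in the difference, and xx is the lexicographically first length-2 string in L(M1) \ L(M2).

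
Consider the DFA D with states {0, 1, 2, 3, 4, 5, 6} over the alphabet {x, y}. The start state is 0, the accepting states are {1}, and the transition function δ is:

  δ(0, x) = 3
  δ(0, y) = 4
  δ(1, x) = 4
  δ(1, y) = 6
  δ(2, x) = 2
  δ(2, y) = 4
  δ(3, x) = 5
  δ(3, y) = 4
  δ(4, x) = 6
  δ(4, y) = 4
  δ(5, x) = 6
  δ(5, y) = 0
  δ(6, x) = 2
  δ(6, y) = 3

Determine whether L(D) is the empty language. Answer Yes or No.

The states reachable from the start state are {0, 2, 3, 4, 5, 6}.
None of the accepting states {1} is reachable, so no string is accepted and L(D) = ∅.

Yes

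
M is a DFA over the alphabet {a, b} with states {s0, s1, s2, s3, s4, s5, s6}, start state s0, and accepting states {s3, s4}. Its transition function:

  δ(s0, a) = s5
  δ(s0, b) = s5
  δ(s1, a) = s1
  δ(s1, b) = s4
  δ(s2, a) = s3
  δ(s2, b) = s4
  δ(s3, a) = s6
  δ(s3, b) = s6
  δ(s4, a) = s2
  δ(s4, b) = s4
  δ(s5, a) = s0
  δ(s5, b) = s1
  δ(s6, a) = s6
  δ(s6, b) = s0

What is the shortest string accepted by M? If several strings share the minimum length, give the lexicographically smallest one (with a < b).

A breadth-first search from s0 reaches an accepting state first via the path s0 → s5 → s1 → s4 on input abb.
No string of length < 3 is accepted (BFS exhausts all shorter strings without reaching an accepting state), and abb is the lexicographically least accepting string of length 3.

abb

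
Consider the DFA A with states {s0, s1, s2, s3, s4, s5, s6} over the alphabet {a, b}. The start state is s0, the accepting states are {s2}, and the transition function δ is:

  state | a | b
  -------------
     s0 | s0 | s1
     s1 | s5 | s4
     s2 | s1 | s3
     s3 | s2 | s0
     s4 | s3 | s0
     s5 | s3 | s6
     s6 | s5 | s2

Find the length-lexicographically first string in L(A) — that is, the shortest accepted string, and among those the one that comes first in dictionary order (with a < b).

baaa

A breadth-first search from s0 reaches an accepting state first via the path s0 → s1 → s5 → s3 → s2 on input baaa.
No string of length < 4 is accepted (BFS exhausts all shorter strings without reaching an accepting state), and baaa is the lexicographically least accepting string of length 4.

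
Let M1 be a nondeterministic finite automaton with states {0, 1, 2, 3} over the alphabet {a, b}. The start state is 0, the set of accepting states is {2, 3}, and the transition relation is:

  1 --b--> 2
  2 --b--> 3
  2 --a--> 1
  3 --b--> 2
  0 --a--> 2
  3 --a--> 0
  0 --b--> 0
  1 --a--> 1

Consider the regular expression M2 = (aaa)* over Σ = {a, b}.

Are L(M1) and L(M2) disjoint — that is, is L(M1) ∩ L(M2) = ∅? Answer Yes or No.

Yes

Converting the expression M2 to a DFA (subset construction, then merging equivalent states) gives the minimal DFA with states {r0, r1, r2, r3}, start state r0, accepting states {r0} and transitions r0: a→r1, b→r2; r1: a→r3, b→r2; r2: a→r2, b→r2; r3: a→r0, b→r2.
Exploring the product automaton M1 × M2 from the start pair (0, r0), following both machines on each input symbol, reaches 9 state pairs: (0, r0), (2, r1), (0, r2), (1, r3), (3, r2), (2, r2), (1, r0), (1, r2), (1, r1).
M1 accepts in {2, 3} and M2 accepts in {r0}; no reachable pair has both components accepting, so no string drives both machines to acceptance simultaneously and L(M1) ∩ L(M2) = ∅.
So no string is accepted by both, and the intersection is empty.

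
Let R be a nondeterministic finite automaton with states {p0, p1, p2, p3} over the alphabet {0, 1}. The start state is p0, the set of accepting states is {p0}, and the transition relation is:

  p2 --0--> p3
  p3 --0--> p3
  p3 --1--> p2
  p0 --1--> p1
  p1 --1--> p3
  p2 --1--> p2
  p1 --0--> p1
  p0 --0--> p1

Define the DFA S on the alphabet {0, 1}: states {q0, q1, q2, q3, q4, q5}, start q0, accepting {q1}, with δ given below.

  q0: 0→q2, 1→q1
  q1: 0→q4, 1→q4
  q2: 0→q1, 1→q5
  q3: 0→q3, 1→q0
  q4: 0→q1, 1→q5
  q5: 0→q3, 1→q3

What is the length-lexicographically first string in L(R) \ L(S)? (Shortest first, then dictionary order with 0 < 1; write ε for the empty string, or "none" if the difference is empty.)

The empty string ε is accepted by R but not by S.
Since ε is the unique shortest string, it is the required witness.

ε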